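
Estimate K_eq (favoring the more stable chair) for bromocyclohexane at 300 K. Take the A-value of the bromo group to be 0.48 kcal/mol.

K ≈ 2.24

One chair has the bromo group axial (E = 0.48 kcal/mol) and the other has it equatorial (E = 0).
ΔG = 0.48 kcal/mol between the two chairs.
K = exp(ΔG/RT) with R = 1.987×10⁻³ kcal mol⁻¹ K⁻¹ and T = 300 K gives K ≈ 2.24.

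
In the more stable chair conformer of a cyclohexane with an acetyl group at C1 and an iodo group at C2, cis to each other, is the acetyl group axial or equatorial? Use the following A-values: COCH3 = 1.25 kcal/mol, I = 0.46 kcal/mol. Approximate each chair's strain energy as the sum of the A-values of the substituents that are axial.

C1 and C2 have opposite parity, so for the cis isomer the two substituents are one axial and one equatorial in each chair.
Chair I (acetyl axial, iodo equatorial): E = 1.25 kcal/mol.
Chair II (acetyl equatorial, iodo axial): E = 0.46 kcal/mol.
Chair II is the more stable (lower-energy) conformer, and in that chair the acetyl group is equatorial.

equatorial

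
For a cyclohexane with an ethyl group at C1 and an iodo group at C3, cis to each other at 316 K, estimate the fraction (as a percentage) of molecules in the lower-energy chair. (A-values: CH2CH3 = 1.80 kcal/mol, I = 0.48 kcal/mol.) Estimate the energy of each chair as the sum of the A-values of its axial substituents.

97.4%

C1 and C3 have the same parity, so for the cis isomer the two substituents are e,e in one chair and a,a in the other.
Chair I (ethyl axial, iodo axial): E = 2.28 kcal/mol; chair II (ethyl equatorial, iodo equatorial): E = 0.00 kcal/mol.
ΔG = 2.28 kcal/mol between the two chairs.
K = exp(ΔG/RT) with R = 1.987×10⁻³ kcal mol⁻¹ K⁻¹ and T = 316 K gives K ≈ 37.8.
Fraction in the lower-energy chair = K/(K+1) = 97.4%.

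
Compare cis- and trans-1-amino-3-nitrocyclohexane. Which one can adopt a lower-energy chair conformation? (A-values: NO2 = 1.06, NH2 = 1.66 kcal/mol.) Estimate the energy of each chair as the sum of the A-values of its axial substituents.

cis

At 1,3 positions (parity same): cis → (e,e or a,a); trans → (a,e or e,a).
Best chair for cis: E = 0.00 kcal/mol; best chair for trans: E = 1.06 kcal/mol.
The cis isomer is lower by 1.06 kcal/mol.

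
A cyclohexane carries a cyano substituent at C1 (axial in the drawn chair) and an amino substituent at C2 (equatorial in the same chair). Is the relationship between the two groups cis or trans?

C1 and C2 have opposite parity, so their axial bonds point in opposite directions.
With opposite-parity carbons, two substituents on the same face are one axial and one equatorial; opposite faces give both axial or both equatorial.
Here the groups are axial/equatorial → same face → cis.

cis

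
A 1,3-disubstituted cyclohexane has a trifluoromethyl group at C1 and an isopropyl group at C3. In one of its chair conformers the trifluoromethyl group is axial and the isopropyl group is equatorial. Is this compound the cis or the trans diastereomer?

trans

C1 and C3 have the same parity, so their axial bonds point in the same direction.
With same-parity carbons, two substituents on the same face are both axial or both equatorial; opposite faces give one of each.
Here the groups are axial/equatorial → opposite face → trans.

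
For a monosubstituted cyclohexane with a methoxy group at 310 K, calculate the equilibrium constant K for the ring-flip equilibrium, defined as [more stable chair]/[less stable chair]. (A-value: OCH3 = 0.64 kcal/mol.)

K ≈ 2.83

One chair has the methoxy group axial (E = 0.64 kcal/mol) and the other has it equatorial (E = 0).
ΔG = 0.64 kcal/mol between the two chairs.
K = exp(ΔG/RT) with R = 1.987×10⁻³ kcal mol⁻¹ K⁻¹ and T = 310 K gives K ≈ 2.83.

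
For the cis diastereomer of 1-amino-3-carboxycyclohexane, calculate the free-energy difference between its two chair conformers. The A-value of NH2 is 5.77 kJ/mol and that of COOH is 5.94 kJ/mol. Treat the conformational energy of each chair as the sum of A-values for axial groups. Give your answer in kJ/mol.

11.71 kJ/mol

C1 and C3 have the same parity, so for the cis isomer the two substituents are e,e in one chair and a,a in the other.
Chair I (amino axial, carboxyl axial): E = 11.71 kJ/mol.
Chair II (amino equatorial, carboxyl equatorial): E = 0.00 kJ/mol.
ΔE = 11.71 − 0.00 = 11.71 kJ/mol; chair II is more stable.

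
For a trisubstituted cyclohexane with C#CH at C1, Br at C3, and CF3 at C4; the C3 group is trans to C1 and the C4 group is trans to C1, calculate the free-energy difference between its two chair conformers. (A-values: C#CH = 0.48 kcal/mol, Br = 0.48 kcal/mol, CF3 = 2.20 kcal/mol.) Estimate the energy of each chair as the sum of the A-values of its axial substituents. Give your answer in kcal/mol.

2.20 kcal/mol

Chair I (ethynyl axial, bromo equatorial, trifluoromethyl axial): E = 2.68 kcal/mol.
Chair II (ethynyl equatorial, bromo axial, trifluoromethyl equatorial): E = 0.48 kcal/mol.
ΔE = 2.68 − 0.48 = 2.20 kcal/mol; chair II is more stable.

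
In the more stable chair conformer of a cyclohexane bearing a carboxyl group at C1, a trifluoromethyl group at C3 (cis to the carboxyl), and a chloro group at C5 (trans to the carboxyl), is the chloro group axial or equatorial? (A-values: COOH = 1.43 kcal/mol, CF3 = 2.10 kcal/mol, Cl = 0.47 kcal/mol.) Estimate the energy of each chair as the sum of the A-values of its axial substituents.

Chair I (carboxyl axial, trifluoromethyl axial, chloro equatorial): E = 3.53 kcal/mol.
Chair II (carboxyl equatorial, trifluoromethyl equatorial, chloro axial): E = 0.47 kcal/mol.
Chair II is the more stable (lower-energy) conformer, and in that chair the chloro group is axial.

axial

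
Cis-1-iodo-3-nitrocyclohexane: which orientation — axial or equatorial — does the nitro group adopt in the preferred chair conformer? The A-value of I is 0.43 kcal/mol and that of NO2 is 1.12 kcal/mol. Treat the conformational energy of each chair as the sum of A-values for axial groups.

C1 and C3 have the same parity, so for the cis isomer the two substituents are e,e in one chair and a,a in the other.
Chair I (iodo axial, nitro axial): E = 1.55 kcal/mol.
Chair II (iodo equatorial, nitro equatorial): E = 0.00 kcal/mol.
Chair II is the more stable (lower-energy) conformer, and in that chair the nitro group is equatorial.

equatorial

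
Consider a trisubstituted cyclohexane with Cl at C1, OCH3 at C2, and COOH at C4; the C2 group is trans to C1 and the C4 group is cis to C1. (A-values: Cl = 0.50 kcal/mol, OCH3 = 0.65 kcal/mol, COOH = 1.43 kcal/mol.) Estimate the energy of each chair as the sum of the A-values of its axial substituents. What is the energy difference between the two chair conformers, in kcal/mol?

0.28 kcal/mol

Chair I (chloro axial, methoxy axial, carboxyl equatorial): E = 1.15 kcal/mol.
Chair II (chloro equatorial, methoxy equatorial, carboxyl axial): E = 1.43 kcal/mol.
ΔE = 1.43 − 1.15 = 0.28 kcal/mol; chair I is more stable.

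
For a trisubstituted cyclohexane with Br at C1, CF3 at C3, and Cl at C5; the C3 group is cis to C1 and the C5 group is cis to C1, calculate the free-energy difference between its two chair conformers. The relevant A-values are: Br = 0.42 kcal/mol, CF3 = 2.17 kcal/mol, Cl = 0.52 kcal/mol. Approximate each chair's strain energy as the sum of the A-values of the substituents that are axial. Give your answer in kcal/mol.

Chair I (bromo axial, trifluoromethyl axial, chloro axial): E = 3.11 kcal/mol.
Chair II (bromo equatorial, trifluoromethyl equatorial, chloro equatorial): E = 0.00 kcal/mol.
ΔE = 3.11 − 0.00 = 3.11 kcal/mol; chair II is more stable.

3.11 kcal/mol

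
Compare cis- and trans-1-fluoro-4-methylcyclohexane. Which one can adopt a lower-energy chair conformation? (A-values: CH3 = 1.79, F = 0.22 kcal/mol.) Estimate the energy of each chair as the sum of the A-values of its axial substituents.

trans

At 1,4 positions (parity opposite): cis → (a,e or e,a); trans → (e,e or a,a).
Best chair for cis: E = 0.22 kcal/mol; best chair for trans: E = 0.00 kcal/mol.
The trans isomer is lower by 0.22 kcal/mol.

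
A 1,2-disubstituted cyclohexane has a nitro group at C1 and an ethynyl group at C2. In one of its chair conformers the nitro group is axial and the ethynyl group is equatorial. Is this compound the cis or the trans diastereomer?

C1 and C2 have opposite parity, so their axial bonds point in opposite directions.
With opposite-parity carbons, two substituents on the same face are one axial and one equatorial; opposite faces give both axial or both equatorial.
Here the groups are axial/equatorial → same face → cis.

cis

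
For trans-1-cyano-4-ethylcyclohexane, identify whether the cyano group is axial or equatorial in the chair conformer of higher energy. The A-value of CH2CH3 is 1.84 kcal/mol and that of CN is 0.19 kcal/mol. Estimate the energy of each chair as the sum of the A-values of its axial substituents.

C1 and C4 have opposite parity, so for the trans isomer the two substituents are e,e in one chair and a,a in the other.
Chair I (ethyl axial, cyano axial): E = 2.03 kcal/mol.
Chair II (ethyl equatorial, cyano equatorial): E = 0.00 kcal/mol.
Chair I is the less stable (higher-energy) conformer, and in that chair the cyano group is axial.

axial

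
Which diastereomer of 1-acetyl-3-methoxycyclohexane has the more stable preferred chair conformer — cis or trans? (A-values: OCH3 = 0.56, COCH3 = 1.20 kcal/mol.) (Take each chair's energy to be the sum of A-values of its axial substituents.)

At 1,3 positions (parity same): cis → (e,e or a,a); trans → (a,e or e,a).
Best chair for cis: E = 0.00 kcal/mol; best chair for trans: E = 0.56 kcal/mol.
The cis isomer is lower by 0.56 kcal/mol.

cis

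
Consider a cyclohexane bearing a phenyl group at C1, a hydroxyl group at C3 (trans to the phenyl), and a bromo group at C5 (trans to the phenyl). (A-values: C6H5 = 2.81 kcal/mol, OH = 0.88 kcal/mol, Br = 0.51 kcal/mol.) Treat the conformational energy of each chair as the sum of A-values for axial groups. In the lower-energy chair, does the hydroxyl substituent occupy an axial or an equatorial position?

Chair I (phenyl axial, hydroxyl equatorial, bromo equatorial): E = 2.81 kcal/mol.
Chair II (phenyl equatorial, hydroxyl axial, bromo axial): E = 1.39 kcal/mol.
Chair II is the more stable (lower-energy) conformer, and in that chair the hydroxyl group is axial.

axial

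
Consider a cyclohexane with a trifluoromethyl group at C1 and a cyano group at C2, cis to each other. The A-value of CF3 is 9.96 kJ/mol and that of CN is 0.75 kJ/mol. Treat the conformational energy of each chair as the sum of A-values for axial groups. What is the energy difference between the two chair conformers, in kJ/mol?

9.21 kJ/mol

C1 and C2 have opposite parity, so for the cis isomer the two substituents are one axial and one equatorial in each chair.
Chair I (trifluoromethyl axial, cyano equatorial): E = 9.96 kJ/mol.
Chair II (trifluoromethyl equatorial, cyano axial): E = 0.75 kJ/mol.
ΔE = 9.96 − 0.75 = 9.21 kJ/mol; chair II is more stable.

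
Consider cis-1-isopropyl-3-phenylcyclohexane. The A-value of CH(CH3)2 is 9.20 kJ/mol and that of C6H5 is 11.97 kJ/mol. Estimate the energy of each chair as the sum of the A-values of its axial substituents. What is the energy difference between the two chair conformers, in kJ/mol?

21.17 kJ/mol

C1 and C3 have the same parity, so for the cis isomer the two substituents are e,e in one chair and a,a in the other.
Chair I (isopropyl axial, phenyl axial): E = 21.17 kJ/mol.
Chair II (isopropyl equatorial, phenyl equatorial): E = 0.00 kJ/mol.
ΔE = 21.17 − 0.00 = 21.17 kJ/mol; chair II is more stable.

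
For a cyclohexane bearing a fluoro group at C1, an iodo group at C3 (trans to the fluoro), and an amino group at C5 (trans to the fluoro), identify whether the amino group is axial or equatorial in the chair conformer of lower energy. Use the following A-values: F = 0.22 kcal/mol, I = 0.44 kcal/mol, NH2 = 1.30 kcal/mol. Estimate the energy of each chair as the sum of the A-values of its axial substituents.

Chair I (fluoro axial, iodo equatorial, amino equatorial): E = 0.22 kcal/mol.
Chair II (fluoro equatorial, iodo axial, amino axial): E = 1.74 kcal/mol.
Chair I is the more stable (lower-energy) conformer, and in that chair the amino group is equatorial.

equatorial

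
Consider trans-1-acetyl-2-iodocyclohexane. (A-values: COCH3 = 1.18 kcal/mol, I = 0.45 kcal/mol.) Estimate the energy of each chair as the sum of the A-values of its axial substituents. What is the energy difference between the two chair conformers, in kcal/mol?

1.63 kcal/mol

C1 and C2 have opposite parity, so for the trans isomer the two substituents are e,e in one chair and a,a in the other.
Chair I (acetyl axial, iodo axial): E = 1.63 kcal/mol.
Chair II (acetyl equatorial, iodo equatorial): E = 0.00 kcal/mol.
ΔE = 1.63 − 0.00 = 1.63 kcal/mol; chair II is more stable.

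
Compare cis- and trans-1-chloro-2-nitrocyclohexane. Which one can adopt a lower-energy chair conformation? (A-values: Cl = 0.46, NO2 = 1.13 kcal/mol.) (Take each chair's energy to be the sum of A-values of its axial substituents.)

At 1,2 positions (parity opposite): cis → (a,e or e,a); trans → (e,e or a,a).
Best chair for cis: E = 0.46 kcal/mol; best chair for trans: E = 0.00 kcal/mol.
The trans isomer is lower by 0.46 kcal/mol.

trans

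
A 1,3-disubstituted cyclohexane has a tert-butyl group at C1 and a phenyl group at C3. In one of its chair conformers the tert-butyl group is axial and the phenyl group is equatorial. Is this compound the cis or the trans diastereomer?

C1 and C3 have the same parity, so their axial bonds point in the same direction.
With same-parity carbons, two substituents on the same face are both axial or both equatorial; opposite faces give one of each.
Here the groups are axial/equatorial → opposite face → trans.

trans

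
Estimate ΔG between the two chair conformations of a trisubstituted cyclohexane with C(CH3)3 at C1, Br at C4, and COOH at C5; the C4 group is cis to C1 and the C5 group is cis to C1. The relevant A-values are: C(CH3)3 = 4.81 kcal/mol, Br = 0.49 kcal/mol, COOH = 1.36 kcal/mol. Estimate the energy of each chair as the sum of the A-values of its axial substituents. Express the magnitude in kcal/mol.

5.68 kcal/mol

Chair I (tert-butyl axial, bromo equatorial, carboxyl axial): E = 6.17 kcal/mol.
Chair II (tert-butyl equatorial, bromo axial, carboxyl equatorial): E = 0.49 kcal/mol.
ΔE = 6.17 − 0.49 = 5.68 kcal/mol; chair II is more stable.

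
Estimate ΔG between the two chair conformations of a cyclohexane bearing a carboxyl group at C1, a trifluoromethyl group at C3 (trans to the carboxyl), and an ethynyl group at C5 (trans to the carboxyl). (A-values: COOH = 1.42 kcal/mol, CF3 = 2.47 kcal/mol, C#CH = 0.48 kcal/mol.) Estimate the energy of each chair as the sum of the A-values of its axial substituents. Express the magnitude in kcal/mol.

1.53 kcal/mol

Chair I (carboxyl axial, trifluoromethyl equatorial, ethynyl equatorial): E = 1.42 kcal/mol.
Chair II (carboxyl equatorial, trifluoromethyl axial, ethynyl axial): E = 2.95 kcal/mol.
ΔE = 2.95 − 1.42 = 1.53 kcal/mol; chair I is more stable.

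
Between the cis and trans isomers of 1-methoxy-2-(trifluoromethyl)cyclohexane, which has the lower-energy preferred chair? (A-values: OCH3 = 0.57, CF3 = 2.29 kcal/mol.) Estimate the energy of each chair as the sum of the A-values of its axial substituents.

At 1,2 positions (parity opposite): cis → (a,e or e,a); trans → (e,e or a,a).
Best chair for cis: E = 0.57 kcal/mol; best chair for trans: E = 0.00 kcal/mol.
The trans isomer is lower by 0.57 kcal/mol.

trans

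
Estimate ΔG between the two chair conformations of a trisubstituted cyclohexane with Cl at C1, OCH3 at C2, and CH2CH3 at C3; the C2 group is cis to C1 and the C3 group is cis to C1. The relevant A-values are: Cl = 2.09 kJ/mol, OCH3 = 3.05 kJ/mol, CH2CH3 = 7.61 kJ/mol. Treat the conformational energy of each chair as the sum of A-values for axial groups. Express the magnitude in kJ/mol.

Chair I (chloro axial, methoxy equatorial, ethyl axial): E = 9.70 kJ/mol.
Chair II (chloro equatorial, methoxy axial, ethyl equatorial): E = 3.05 kJ/mol.
ΔE = 9.70 − 3.05 = 6.65 kJ/mol; chair II is more stable.

6.65 kJ/mol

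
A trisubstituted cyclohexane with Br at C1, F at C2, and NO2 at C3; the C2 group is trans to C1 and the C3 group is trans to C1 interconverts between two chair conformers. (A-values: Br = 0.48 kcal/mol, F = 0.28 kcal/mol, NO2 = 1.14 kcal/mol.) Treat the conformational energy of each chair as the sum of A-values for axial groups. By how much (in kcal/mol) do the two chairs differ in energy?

0.38 kcal/mol

Chair I (bromo axial, fluoro axial, nitro equatorial): E = 0.76 kcal/mol.
Chair II (bromo equatorial, fluoro equatorial, nitro axial): E = 1.14 kcal/mol.
ΔE = 1.14 − 0.76 = 0.38 kcal/mol; chair I is more stable.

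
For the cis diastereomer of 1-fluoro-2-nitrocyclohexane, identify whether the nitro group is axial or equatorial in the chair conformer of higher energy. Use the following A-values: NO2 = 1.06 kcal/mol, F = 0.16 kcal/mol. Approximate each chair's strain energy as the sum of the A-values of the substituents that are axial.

C1 and C2 have opposite parity, so for the cis isomer the two substituents are one axial and one equatorial in each chair.
Chair I (nitro axial, fluoro equatorial): E = 1.06 kcal/mol.
Chair II (nitro equatorial, fluoro axial): E = 0.16 kcal/mol.
Chair I is the less stable (higher-energy) conformer, and in that chair the nitro group is axial.

axial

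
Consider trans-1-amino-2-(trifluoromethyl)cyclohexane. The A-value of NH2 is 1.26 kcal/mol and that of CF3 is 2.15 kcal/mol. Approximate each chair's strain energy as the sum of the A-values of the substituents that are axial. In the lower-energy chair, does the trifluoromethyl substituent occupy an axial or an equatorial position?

equatorial

C1 and C2 have opposite parity, so for the trans isomer the two substituents are e,e in one chair and a,a in the other.
Chair I (amino axial, trifluoromethyl axial): E = 3.41 kcal/mol.
Chair II (amino equatorial, trifluoromethyl equatorial): E = 0.00 kcal/mol.
Chair II is the more stable (lower-energy) conformer, and in that chair the trifluoromethyl group is equatorial.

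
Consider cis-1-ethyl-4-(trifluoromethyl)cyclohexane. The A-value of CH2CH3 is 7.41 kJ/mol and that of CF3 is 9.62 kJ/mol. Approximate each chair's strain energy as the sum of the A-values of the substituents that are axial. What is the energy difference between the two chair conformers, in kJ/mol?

2.21 kJ/mol

C1 and C4 have opposite parity, so for the cis isomer the two substituents are one axial and one equatorial in each chair.
Chair I (ethyl axial, trifluoromethyl equatorial): E = 7.41 kJ/mol.
Chair II (ethyl equatorial, trifluoromethyl axial): E = 9.62 kJ/mol.
ΔE = 9.62 − 7.41 = 2.21 kJ/mol; chair I is more stable.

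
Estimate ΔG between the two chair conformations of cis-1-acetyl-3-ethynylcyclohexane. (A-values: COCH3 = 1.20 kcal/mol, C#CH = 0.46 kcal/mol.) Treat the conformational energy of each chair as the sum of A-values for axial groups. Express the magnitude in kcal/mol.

C1 and C3 have the same parity, so for the cis isomer the two substituents are e,e in one chair and a,a in the other.
Chair I (acetyl axial, ethynyl axial): E = 1.66 kcal/mol.
Chair II (acetyl equatorial, ethynyl equatorial): E = 0.00 kcal/mol.
ΔE = 1.66 − 0.00 = 1.66 kcal/mol; chair II is more stable.

1.66 kcal/mol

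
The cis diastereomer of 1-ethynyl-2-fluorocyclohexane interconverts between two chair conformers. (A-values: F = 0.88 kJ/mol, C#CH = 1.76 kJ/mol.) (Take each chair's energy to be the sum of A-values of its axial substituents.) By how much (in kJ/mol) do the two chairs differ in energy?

C1 and C2 have opposite parity, so for the cis isomer the two substituents are one axial and one equatorial in each chair.
Chair I (fluoro axial, ethynyl equatorial): E = 0.88 kJ/mol.
Chair II (fluoro equatorial, ethynyl axial): E = 1.76 kJ/mol.
ΔE = 1.76 − 0.88 = 0.88 kJ/mol; chair I is more stable.

0.88 kJ/mol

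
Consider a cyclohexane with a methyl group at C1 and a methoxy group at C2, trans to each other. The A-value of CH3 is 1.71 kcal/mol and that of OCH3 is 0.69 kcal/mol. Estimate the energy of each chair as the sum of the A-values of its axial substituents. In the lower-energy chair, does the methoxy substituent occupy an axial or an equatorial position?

equatorial

C1 and C2 have opposite parity, so for the trans isomer the two substituents are e,e in one chair and a,a in the other.
Chair I (methyl axial, methoxy axial): E = 2.40 kcal/mol.
Chair II (methyl equatorial, methoxy equatorial): E = 0.00 kcal/mol.
Chair II is the more stable (lower-energy) conformer, and in that chair the methoxy group is equatorial.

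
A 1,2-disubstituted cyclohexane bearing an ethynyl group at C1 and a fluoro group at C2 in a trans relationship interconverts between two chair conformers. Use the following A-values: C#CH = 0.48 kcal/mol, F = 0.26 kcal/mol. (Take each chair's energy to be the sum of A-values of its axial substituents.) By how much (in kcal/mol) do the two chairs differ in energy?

C1 and C2 have opposite parity, so for the trans isomer the two substituents are e,e in one chair and a,a in the other.
Chair I (ethynyl axial, fluoro axial): E = 0.74 kcal/mol.
Chair II (ethynyl equatorial, fluoro equatorial): E = 0.00 kcal/mol.
ΔE = 0.74 − 0.00 = 0.74 kcal/mol; chair II is more stable.

0.74 kcal/mol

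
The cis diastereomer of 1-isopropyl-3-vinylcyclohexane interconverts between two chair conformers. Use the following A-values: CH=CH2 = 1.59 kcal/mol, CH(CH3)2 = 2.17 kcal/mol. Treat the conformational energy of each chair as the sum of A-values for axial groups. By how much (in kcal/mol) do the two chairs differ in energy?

3.76 kcal/mol

C1 and C3 have the same parity, so for the cis isomer the two substituents are e,e in one chair and a,a in the other.
Chair I (vinyl axial, isopropyl axial): E = 3.76 kcal/mol.
Chair II (vinyl equatorial, isopropyl equatorial): E = 0.00 kcal/mol.
ΔE = 3.76 − 0.00 = 3.76 kcal/mol; chair II is more stable.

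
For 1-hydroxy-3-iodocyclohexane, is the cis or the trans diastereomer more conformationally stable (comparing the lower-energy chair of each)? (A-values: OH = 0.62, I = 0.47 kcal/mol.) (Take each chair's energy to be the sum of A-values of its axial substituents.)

cis

At 1,3 positions (parity same): cis → (e,e or a,a); trans → (a,e or e,a).
Best chair for cis: E = 0.00 kcal/mol; best chair for trans: E = 0.47 kcal/mol.
The cis isomer is lower by 0.47 kcal/mol.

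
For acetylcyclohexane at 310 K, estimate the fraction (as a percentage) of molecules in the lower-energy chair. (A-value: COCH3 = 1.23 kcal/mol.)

One chair has the acetyl group axial (E = 1.23 kcal/mol) and the other has it equatorial (E = 0).
ΔG = 1.23 kcal/mol between the two chairs.
K = exp(ΔG/RT) with R = 1.987×10⁻³ kcal mol⁻¹ K⁻¹ and T = 310 K gives K ≈ 7.37.
Fraction in the lower-energy chair = K/(K+1) = 88.0%.

88.0%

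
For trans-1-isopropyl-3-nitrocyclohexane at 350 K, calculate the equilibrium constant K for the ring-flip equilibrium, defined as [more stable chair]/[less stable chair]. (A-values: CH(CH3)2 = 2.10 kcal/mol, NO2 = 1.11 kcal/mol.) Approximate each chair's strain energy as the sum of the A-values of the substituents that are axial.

K ≈ 4.15

C1 and C3 have the same parity, so for the trans isomer the two substituents are one axial and one equatorial in each chair.
Chair I (isopropyl axial, nitro equatorial): E = 2.10 kcal/mol; chair II (isopropyl equatorial, nitro axial): E = 1.11 kcal/mol.
ΔG = 0.99 kcal/mol between the two chairs.
K = exp(ΔG/RT) with R = 1.987×10⁻³ kcal mol⁻¹ K⁻¹ and T = 350 K gives K ≈ 4.15.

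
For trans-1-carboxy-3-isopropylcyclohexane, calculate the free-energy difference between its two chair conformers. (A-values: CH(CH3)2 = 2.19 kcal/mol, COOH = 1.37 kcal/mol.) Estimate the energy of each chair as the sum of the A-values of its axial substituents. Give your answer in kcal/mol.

0.82 kcal/mol

C1 and C3 have the same parity, so for the trans isomer the two substituents are one axial and one equatorial in each chair.
Chair I (isopropyl axial, carboxyl equatorial): E = 2.19 kcal/mol.
Chair II (isopropyl equatorial, carboxyl axial): E = 1.37 kcal/mol.
ΔE = 2.19 − 1.37 = 0.82 kcal/mol; chair II is more stable.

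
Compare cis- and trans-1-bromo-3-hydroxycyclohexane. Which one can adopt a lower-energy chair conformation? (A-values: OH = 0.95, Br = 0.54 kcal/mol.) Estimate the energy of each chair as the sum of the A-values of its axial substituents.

At 1,3 positions (parity same): cis → (e,e or a,a); trans → (a,e or e,a).
Best chair for cis: E = 0.00 kcal/mol; best chair for trans: E = 0.54 kcal/mol.
The cis isomer is lower by 0.54 kcal/mol.

cis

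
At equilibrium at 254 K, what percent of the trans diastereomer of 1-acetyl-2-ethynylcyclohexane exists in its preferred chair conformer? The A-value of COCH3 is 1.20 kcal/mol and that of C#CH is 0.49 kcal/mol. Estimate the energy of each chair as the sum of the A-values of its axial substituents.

C1 and C2 have opposite parity, so for the trans isomer the two substituents are e,e in one chair and a,a in the other.
Chair I (acetyl axial, ethynyl axial): E = 1.69 kcal/mol; chair II (acetyl equatorial, ethynyl equatorial): E = 0.00 kcal/mol.
ΔG = 1.69 kcal/mol between the two chairs.
K = exp(ΔG/RT) with R = 1.987×10⁻³ kcal mol⁻¹ K⁻¹ and T = 254 K gives K ≈ 28.5.
Fraction in the lower-energy chair = K/(K+1) = 96.6%.

96.6%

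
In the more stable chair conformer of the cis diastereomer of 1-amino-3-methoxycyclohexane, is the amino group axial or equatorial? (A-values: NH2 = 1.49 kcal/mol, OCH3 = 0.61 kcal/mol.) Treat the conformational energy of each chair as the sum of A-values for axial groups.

equatorial

C1 and C3 have the same parity, so for the cis isomer the two substituents are e,e in one chair and a,a in the other.
Chair I (amino axial, methoxy axial): E = 2.10 kcal/mol.
Chair II (amino equatorial, methoxy equatorial): E = 0.00 kcal/mol.
Chair II is the more stable (lower-energy) conformer, and in that chair the amino group is equatorial.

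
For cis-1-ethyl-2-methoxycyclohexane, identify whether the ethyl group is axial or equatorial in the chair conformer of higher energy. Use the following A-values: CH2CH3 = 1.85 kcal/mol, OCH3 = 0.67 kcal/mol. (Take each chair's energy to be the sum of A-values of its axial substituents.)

C1 and C2 have opposite parity, so for the cis isomer the two substituents are one axial and one equatorial in each chair.
Chair I (ethyl axial, methoxy equatorial): E = 1.85 kcal/mol.
Chair II (ethyl equatorial, methoxy axial): E = 0.67 kcal/mol.
Chair I is the less stable (higher-energy) conformer, and in that chair the ethyl group is axial.

axial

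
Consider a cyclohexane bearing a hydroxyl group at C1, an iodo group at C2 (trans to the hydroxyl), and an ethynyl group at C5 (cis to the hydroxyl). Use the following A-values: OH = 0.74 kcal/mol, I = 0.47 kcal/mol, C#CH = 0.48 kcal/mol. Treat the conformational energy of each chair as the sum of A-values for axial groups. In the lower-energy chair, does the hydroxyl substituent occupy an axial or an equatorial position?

Chair I (hydroxyl axial, iodo axial, ethynyl axial): E = 1.69 kcal/mol.
Chair II (hydroxyl equatorial, iodo equatorial, ethynyl equatorial): E = 0.00 kcal/mol.
Chair II is the more stable (lower-energy) conformer, and in that chair the hydroxyl group is equatorial.

equatorial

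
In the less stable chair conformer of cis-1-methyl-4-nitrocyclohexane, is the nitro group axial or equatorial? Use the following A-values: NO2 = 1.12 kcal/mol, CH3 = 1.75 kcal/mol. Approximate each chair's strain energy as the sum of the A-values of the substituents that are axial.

C1 and C4 have opposite parity, so for the cis isomer the two substituents are one axial and one equatorial in each chair.
Chair I (nitro axial, methyl equatorial): E = 1.12 kcal/mol.
Chair II (nitro equatorial, methyl axial): E = 1.75 kcal/mol.
Chair II is the less stable (higher-energy) conformer, and in that chair the nitro group is equatorial.

equatorial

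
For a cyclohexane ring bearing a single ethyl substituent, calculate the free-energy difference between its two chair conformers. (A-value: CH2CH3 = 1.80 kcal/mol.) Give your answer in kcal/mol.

1.80 kcal/mol

A monosubstituted cyclohexane has one chair with the ethyl group axial (E = A = 1.80 kcal/mol) and one with it equatorial (E = 0).
ΔE = 1.80 − 0 = 1.80 kcal/mol.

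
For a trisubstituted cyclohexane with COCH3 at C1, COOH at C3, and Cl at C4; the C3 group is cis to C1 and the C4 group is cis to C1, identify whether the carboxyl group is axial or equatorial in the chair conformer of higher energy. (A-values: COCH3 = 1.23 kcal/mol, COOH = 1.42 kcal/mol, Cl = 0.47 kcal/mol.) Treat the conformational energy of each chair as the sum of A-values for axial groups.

Chair I (acetyl axial, carboxyl axial, chloro equatorial): E = 2.65 kcal/mol.
Chair II (acetyl equatorial, carboxyl equatorial, chloro axial): E = 0.47 kcal/mol.
Chair I is the less stable (higher-energy) conformer, and in that chair the carboxyl group is axial.

axial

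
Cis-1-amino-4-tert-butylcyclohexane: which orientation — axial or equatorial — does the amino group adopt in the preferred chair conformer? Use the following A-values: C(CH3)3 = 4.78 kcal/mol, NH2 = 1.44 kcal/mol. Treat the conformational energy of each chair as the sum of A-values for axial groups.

C1 and C4 have opposite parity, so for the cis isomer the two substituents are one axial and one equatorial in each chair.
Chair I (tert-butyl axial, amino equatorial): E = 4.78 kcal/mol.
Chair II (tert-butyl equatorial, amino axial): E = 1.44 kcal/mol.
Chair II is the more stable (lower-energy) conformer, and in that chair the amino group is axial.

axial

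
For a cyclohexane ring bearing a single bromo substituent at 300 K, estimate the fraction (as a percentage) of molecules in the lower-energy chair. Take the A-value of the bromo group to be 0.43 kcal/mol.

67.3%

One chair has the bromo group axial (E = 0.43 kcal/mol) and the other has it equatorial (E = 0).
ΔG = 0.43 kcal/mol between the two chairs.
K = exp(ΔG/RT) with R = 1.987×10⁻³ kcal mol⁻¹ K⁻¹ and T = 300 K gives K ≈ 2.06.
Fraction in the lower-energy chair = K/(K+1) = 67.3%.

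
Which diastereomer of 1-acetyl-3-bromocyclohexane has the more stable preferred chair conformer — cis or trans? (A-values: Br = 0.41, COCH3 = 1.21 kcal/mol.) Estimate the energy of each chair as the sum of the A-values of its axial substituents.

cis

At 1,3 positions (parity same): cis → (e,e or a,a); trans → (a,e or e,a).
Best chair for cis: E = 0.00 kcal/mol; best chair for trans: E = 0.41 kcal/mol.
The cis isomer is lower by 0.41 kcal/mol.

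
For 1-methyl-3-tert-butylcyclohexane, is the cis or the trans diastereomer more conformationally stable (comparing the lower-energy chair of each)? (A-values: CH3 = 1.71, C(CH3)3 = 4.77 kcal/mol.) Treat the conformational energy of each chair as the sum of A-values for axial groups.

At 1,3 positions (parity same): cis → (e,e or a,a); trans → (a,e or e,a).
Best chair for cis: E = 0.00 kcal/mol; best chair for trans: E = 1.71 kcal/mol.
The cis isomer is lower by 1.71 kcal/mol.

cis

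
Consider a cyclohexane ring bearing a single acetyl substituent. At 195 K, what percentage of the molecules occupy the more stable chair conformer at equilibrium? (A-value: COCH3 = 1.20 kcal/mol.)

95.7%

One chair has the acetyl group axial (E = 1.20 kcal/mol) and the other has it equatorial (E = 0).
ΔG = 1.20 kcal/mol between the two chairs.
K = exp(ΔG/RT) with R = 1.987×10⁻³ kcal mol⁻¹ K⁻¹ and T = 195 K gives K ≈ 22.1.
Fraction in the lower-energy chair = K/(K+1) = 95.7%.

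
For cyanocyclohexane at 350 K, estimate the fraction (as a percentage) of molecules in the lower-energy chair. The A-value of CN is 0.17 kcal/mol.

One chair has the cyano group axial (E = 0.17 kcal/mol) and the other has it equatorial (E = 0).
ΔG = 0.17 kcal/mol between the two chairs.
K = exp(ΔG/RT) with R = 1.987×10⁻³ kcal mol⁻¹ K⁻¹ and T = 350 K gives K ≈ 1.28.
Fraction in the lower-energy chair = K/(K+1) = 56.1%.

56.1%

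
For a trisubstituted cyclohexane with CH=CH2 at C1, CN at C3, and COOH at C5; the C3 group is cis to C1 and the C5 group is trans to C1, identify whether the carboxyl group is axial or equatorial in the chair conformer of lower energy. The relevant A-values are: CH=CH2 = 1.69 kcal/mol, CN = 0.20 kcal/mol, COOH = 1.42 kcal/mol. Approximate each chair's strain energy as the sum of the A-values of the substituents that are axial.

axial

Chair I (vinyl axial, cyano axial, carboxyl equatorial): E = 1.89 kcal/mol.
Chair II (vinyl equatorial, cyano equatorial, carboxyl axial): E = 1.42 kcal/mol.
Chair II is the more stable (lower-energy) conformer, and in that chair the carboxyl group is axial.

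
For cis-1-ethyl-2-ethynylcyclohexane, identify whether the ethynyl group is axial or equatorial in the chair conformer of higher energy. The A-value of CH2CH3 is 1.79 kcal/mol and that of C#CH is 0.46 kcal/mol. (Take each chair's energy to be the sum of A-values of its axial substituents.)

C1 and C2 have opposite parity, so for the cis isomer the two substituents are one axial and one equatorial in each chair.
Chair I (ethyl axial, ethynyl equatorial): E = 1.79 kcal/mol.
Chair II (ethyl equatorial, ethynyl axial): E = 0.46 kcal/mol.
Chair I is the less stable (higher-energy) conformer, and in that chair the ethynyl group is equatorial.

equatorial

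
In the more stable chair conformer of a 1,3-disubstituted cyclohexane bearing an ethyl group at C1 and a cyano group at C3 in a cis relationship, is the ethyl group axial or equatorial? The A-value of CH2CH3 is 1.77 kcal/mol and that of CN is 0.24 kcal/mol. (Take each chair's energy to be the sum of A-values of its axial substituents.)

C1 and C3 have the same parity, so for the cis isomer the two substituents are e,e in one chair and a,a in the other.
Chair I (ethyl axial, cyano axial): E = 2.01 kcal/mol.
Chair II (ethyl equatorial, cyano equatorial): E = 0.00 kcal/mol.
Chair II is the more stable (lower-energy) conformer, and in that chair the ethyl group is equatorial.

equatorial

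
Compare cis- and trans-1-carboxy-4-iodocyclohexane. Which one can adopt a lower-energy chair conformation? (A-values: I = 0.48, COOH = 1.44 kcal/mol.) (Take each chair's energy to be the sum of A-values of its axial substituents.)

At 1,4 positions (parity opposite): cis → (a,e or e,a); trans → (e,e or a,a).
Best chair for cis: E = 0.48 kcal/mol; best chair for trans: E = 0.00 kcal/mol.
The trans isomer is lower by 0.48 kcal/mol.

trans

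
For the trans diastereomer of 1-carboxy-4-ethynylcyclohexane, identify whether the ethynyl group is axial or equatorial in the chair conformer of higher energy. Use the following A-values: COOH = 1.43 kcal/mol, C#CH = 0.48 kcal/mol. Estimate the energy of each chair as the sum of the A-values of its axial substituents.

axial

C1 and C4 have opposite parity, so for the trans isomer the two substituents are e,e in one chair and a,a in the other.
Chair I (carboxyl axial, ethynyl axial): E = 1.91 kcal/mol.
Chair II (carboxyl equatorial, ethynyl equatorial): E = 0.00 kcal/mol.
Chair I is the less stable (higher-energy) conformer, and in that chair the ethynyl group is axial.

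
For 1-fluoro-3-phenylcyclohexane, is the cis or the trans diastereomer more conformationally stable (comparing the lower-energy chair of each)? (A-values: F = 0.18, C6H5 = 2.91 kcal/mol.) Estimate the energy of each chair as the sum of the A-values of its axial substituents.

At 1,3 positions (parity same): cis → (e,e or a,a); trans → (a,e or e,a).
Best chair for cis: E = 0.00 kcal/mol; best chair for trans: E = 0.18 kcal/mol.
The cis isomer is lower by 0.18 kcal/mol.

cis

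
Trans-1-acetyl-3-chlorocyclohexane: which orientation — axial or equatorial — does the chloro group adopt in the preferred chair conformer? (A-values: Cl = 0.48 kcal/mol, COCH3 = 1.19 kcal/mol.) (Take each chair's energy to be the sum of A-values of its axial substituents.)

axial

C1 and C3 have the same parity, so for the trans isomer the two substituents are one axial and one equatorial in each chair.
Chair I (chloro axial, acetyl equatorial): E = 0.48 kcal/mol.
Chair II (chloro equatorial, acetyl axial): E = 1.19 kcal/mol.
Chair I is the more stable (lower-energy) conformer, and in that chair the chloro group is axial.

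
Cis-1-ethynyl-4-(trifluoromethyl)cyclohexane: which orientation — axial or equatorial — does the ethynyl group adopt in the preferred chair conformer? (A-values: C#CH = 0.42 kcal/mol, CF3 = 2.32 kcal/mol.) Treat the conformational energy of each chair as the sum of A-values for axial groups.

axial

C1 and C4 have opposite parity, so for the cis isomer the two substituents are one axial and one equatorial in each chair.
Chair I (ethynyl axial, trifluoromethyl equatorial): E = 0.42 kcal/mol.
Chair II (ethynyl equatorial, trifluoromethyl axial): E = 2.32 kcal/mol.
Chair I is the more stable (lower-energy) conformer, and in that chair the ethynyl group is axial.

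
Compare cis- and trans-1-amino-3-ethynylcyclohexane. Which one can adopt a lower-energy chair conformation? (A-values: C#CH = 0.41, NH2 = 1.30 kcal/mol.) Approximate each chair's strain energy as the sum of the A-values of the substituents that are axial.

At 1,3 positions (parity same): cis → (e,e or a,a); trans → (a,e or e,a).
Best chair for cis: E = 0.00 kcal/mol; best chair for trans: E = 0.41 kcal/mol.
The cis isomer is lower by 0.41 kcal/mol.

cis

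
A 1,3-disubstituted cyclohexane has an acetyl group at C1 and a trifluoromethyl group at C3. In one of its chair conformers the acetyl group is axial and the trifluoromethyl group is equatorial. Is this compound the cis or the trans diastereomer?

trans

C1 and C3 have the same parity, so their axial bonds point in the same direction.
With same-parity carbons, two substituents on the same face are both axial or both equatorial; opposite faces give one of each.
Here the groups are axial/equatorial → opposite face → trans.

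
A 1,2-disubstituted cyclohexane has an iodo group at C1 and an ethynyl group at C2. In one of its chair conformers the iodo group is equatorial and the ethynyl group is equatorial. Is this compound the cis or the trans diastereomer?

trans

C1 and C2 have opposite parity, so their axial bonds point in opposite directions.
With opposite-parity carbons, two substituents on the same face are one axial and one equatorial; opposite faces give both axial or both equatorial.
Here the groups are equatorial/equatorial → opposite face → trans.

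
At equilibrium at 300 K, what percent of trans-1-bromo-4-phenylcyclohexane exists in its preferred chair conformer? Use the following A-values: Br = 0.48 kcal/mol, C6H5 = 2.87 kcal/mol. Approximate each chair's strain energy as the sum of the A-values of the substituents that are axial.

99.6%

C1 and C4 have opposite parity, so for the trans isomer the two substituents are e,e in one chair and a,a in the other.
Chair I (bromo axial, phenyl axial): E = 3.35 kcal/mol; chair II (bromo equatorial, phenyl equatorial): E = 0.00 kcal/mol.
ΔG = 3.35 kcal/mol between the two chairs.
K = exp(ΔG/RT) with R = 1.987×10⁻³ kcal mol⁻¹ K⁻¹ and T = 300 K gives K ≈ 276.
Fraction in the lower-energy chair = K/(K+1) = 99.6%.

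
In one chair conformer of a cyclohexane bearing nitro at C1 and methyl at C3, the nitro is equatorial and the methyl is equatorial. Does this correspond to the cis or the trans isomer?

cis

C1 and C3 have the same parity, so their axial bonds point in the same direction.
With same-parity carbons, two substituents on the same face are both axial or both equatorial; opposite faces give one of each.
Here the groups are equatorial/equatorial → same face → cis.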